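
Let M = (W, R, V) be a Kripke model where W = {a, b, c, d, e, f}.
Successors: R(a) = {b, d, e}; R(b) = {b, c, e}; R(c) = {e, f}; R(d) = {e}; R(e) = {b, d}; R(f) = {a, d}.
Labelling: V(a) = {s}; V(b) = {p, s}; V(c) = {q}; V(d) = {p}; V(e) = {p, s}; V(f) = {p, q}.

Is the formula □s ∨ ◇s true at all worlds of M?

Yes

Recall that □ψ holds at a world iff ψ holds at every accessible world, and ◇ψ holds iff ψ holds at some accessible world.
Let φ = □s ∨ ◇s. Evaluate φ at each world:
  a (successors {b, d, e}): φ is true.
  b (successors {b, c, e}): φ is true.
  c (successors {e, f}): φ is true.
  d (successors {e}): φ is true.
  e (successors {b, d}): φ is true.
  f (successors {a, d}): φ is true.
For instance, at b:
  At b: □s is false, ◇s is true, so □s ∨ ◇s is true.
    At b: □s requires s at every successor {b, c, e}.
      s fails at c, so □s is false at b.
    At b: ◇s requires s at some successor in {b, c, e}.
      s holds at b, so ◇s is true at b.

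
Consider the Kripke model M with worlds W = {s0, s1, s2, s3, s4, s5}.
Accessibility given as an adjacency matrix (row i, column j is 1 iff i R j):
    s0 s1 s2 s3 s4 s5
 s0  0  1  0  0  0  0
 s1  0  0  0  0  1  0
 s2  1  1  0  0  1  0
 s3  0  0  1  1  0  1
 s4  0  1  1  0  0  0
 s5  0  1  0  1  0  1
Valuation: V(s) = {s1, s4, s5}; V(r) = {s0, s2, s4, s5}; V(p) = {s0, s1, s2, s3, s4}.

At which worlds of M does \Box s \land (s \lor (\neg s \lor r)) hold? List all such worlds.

s0, s1

Let φ = \Box s \land (s \lor (\neg s \lor r)). Evaluate φ at each world:
  s0 (successors {s1}): φ is true.
  s1 (successors {s4}): φ is true.
  s2 (successors {s0, s1, s4}): φ is false.
  s3 (successors {s2, s3, s5}): φ is false.
  s4 (successors {s1, s2}): φ is false.
  s5 (successors {s1, s3, s5}): φ is false.
For instance, at s0:
  At s0: \Box s is true, s \lor (\neg s \lor r) is true, so \Box s \land (s \lor (\neg s \lor r)) is true.
    At s0: \Box s requires s at every successor {s1}.
      At s1: s is true.
    So \Box s is true at s0.
Satisfying worlds: {s0, s1}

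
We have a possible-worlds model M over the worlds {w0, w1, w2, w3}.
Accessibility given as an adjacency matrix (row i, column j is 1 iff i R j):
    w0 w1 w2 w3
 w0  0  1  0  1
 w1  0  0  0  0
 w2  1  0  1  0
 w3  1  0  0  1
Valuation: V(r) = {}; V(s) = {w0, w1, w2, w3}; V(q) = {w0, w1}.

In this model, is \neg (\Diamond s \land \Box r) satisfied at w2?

Yes

At w2: \Diamond s \land \Box r is false, so \neg (\Diamond s \land \Box r) is true.
  At w2: \Diamond s is true, \Box r is false, so \Diamond s \land \Box r is false.
    At w2: \Diamond s requires s at some successor in {w0, w2}.
      s holds at w0, so \Diamond s is true at w2.
    At w2: \Box r requires r at every successor {w0, w2}.
      r fails at w0, so \Box r is false at w2.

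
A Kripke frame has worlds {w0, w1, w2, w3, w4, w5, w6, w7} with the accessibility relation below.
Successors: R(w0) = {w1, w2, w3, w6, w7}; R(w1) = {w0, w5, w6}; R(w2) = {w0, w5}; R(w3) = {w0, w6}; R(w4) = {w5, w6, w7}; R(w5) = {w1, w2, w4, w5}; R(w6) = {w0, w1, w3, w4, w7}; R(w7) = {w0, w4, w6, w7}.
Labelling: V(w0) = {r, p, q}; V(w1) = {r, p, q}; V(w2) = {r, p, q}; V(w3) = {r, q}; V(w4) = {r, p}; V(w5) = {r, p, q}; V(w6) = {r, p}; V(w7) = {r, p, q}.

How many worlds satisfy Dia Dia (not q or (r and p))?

8

Recall that Dia ψ holds at a world iff ψ holds at some accessible world.
Let φ = Dia Dia (not q or (r and p)). Evaluate φ at each world:
  w0 (successors {w1, w2, w3, w6, w7}): φ is true.
  w1 (successors {w0, w5, w6}): φ is true.
  w2 (successors {w0, w5}): φ is true.
  w3 (successors {w0, w6}): φ is true.
  w4 (successors {w5, w6, w7}): φ is true.
  w5 (successors {w1, w2, w4, w5}): φ is true.
  w6 (successors {w0, w1, w3, w4, w7}): φ is true.
  w7 (successors {w0, w4, w6, w7}): φ is true.
For instance, at w5:
  At w5: Dia Dia (not q or (r and p)) requires Dia (not q or (r and p)) at some successor in {w1, w2, w4, w5}.
    Dia (not q or (r and p)) holds at w1, so Dia Dia (not q or (r and p)) is true at w5.
      At w1: Dia (not q or (r and p)) requires not q or (r and p) at some successor in {w0, w5, w6}.
        not q or (r and p) holds at w0, so Dia (not q or (r and p)) is true at w1.
Satisfying worlds: {w0, w1, w2, w3, w4, w5, w6, w7}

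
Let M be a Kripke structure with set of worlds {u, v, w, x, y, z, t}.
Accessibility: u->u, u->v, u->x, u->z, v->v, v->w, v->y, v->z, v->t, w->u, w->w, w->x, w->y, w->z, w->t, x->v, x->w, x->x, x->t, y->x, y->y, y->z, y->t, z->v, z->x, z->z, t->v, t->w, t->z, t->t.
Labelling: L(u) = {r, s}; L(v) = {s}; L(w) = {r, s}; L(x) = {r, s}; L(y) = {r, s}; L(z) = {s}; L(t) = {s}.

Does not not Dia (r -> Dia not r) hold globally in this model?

Let φ = not not Dia (r -> Dia not r). Evaluate φ at each world:
  u (successors {u, v, x, z}): φ is true.
  v (successors {v, w, y, z, t}): φ is true.
  w (successors {u, w, x, y, z, t}): φ is true.
  x (successors {v, w, x, t}): φ is true.
  y (successors {x, y, z, t}): φ is true.
  z (successors {v, x, z}): φ is true.
  t (successors {v, w, z, t}): φ is true.
For instance, at u:
  At u: not Dia (r -> Dia not r) is false, so not not Dia (r -> Dia not r) is true.
    At u: Dia (r -> Dia not r) is true, so not Dia (r -> Dia not r) is false.
      At u: Dia (r -> Dia not r) requires r -> Dia not r at some successor in {u, v, x, z}.
        r -> Dia not r holds at u, so Dia (r -> Dia not r) is true at u.

Yes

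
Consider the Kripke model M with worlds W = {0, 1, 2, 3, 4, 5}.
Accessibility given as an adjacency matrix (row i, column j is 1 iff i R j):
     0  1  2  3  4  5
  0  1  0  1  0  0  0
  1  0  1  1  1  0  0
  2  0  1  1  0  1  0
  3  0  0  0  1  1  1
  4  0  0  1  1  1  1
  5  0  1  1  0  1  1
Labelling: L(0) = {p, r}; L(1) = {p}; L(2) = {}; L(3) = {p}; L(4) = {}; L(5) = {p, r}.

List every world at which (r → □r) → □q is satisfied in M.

0, 5

Let φ = (r → □r) → □q. Evaluate φ at each world:
  0 (successors {0, 2}): φ is true.
  1 (successors {1, 2, 3}): φ is false.
  2 (successors {1, 2, 4}): φ is false.
  3 (successors {3, 4, 5}): φ is false.
  4 (successors {2, 3, 4, 5}): φ is false.
  5 (successors {1, 2, 4, 5}): φ is true.
For instance, at 4:
  At 4: r → □r is true, □q is false, so (r → □r) → □q is false.
    At 4: r is false, □r is false, so r → □r is true.
      At 4: □r requires r at every successor {2, 3, 4, 5}.
        r fails at 2, so □r is false at 4.
    At 4: □q requires q at every successor {2, 3, 4, 5}.
      q fails at 2, so □q is false at 4.
Satisfying worlds: {0, 5}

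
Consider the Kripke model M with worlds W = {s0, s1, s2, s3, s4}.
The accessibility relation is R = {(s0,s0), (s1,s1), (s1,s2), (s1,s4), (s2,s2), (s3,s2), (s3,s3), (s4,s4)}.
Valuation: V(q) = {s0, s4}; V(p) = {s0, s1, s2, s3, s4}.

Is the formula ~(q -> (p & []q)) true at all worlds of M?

Let φ = ~(q -> (p & []q)). Evaluate φ at each world:
  s0 (successors {s0}): φ is false.
  s1 (successors {s1, s2, s4}): φ is false.
  s2 (successors {s2}): φ is false.
  s3 (successors {s2, s3}): φ is false.
  s4 (successors {s4}): φ is false.
Detail at s0 (counterexample):
  At s0: q -> (p & []q) is true, so ~(q -> (p & []q)) is false.
    At s0: q is true, p & []q is true, so q -> (p & []q) is true.
      At s0: p is true, []q is true, so p & []q is true.

No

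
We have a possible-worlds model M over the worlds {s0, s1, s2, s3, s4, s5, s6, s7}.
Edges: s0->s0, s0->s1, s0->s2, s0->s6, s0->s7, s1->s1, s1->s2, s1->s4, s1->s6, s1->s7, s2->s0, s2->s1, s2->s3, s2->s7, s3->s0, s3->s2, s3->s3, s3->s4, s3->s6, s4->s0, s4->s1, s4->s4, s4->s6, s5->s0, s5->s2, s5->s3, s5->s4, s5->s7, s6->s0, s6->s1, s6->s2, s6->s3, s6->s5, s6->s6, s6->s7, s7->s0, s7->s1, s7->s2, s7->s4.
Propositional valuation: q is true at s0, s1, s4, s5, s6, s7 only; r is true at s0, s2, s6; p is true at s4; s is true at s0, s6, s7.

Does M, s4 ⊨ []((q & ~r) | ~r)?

At s4: []((q & ~r) | ~r) requires (q & ~r) | ~r at every successor {s0, s1, s4, s6}.
  (q & ~r) | ~r fails at s0, so []((q & ~r) | ~r) is false at s4.

No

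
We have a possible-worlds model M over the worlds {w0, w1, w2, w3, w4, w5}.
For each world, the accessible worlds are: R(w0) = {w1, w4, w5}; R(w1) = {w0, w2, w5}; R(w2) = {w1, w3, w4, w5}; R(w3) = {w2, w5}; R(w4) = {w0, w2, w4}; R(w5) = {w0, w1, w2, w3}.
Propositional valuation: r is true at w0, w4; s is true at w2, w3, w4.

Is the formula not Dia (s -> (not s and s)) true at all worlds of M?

No

Recall that Dia ψ holds at a world iff ψ holds at some accessible world.
Let φ = not Dia (s -> (not s and s)). Evaluate φ at each world:
  w0 (successors {w1, w4, w5}): φ is false.
  w1 (successors {w0, w2, w5}): φ is false.
  w2 (successors {w1, w3, w4, w5}): φ is false.
  w3 (successors {w2, w5}): φ is false.
  w4 (successors {w0, w2, w4}): φ is false.
  w5 (successors {w0, w1, w2, w3}): φ is false.
Detail at w0 (counterexample):
  At w0: Dia (s -> (not s and s)) is true, so not Dia (s -> (not s and s)) is false.
    At w0: Dia (s -> (not s and s)) requires s -> (not s and s) at some successor in {w1, w4, w5}.
      s -> (not s and s) holds at w1, so Dia (s -> (not s and s)) is true at w0.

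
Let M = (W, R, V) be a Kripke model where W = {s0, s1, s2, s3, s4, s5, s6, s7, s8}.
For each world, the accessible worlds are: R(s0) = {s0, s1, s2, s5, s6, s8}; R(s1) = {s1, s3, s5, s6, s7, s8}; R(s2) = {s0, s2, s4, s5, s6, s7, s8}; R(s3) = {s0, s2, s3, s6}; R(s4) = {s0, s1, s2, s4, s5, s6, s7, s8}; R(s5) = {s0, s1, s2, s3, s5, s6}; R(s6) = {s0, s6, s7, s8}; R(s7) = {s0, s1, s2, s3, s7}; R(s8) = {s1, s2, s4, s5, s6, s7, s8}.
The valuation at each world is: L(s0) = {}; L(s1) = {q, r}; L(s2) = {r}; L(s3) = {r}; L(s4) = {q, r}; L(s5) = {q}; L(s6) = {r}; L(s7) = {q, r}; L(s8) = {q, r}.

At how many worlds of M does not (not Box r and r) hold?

2

Let φ = not (not Box r and r). Evaluate φ at each world:
  s0 (successors {s0, s1, s2, s5, s6, s8}): φ is true.
  s1 (successors {s1, s3, s5, s6, s7, s8}): φ is false.
  s2 (successors {s0, s2, s4, s5, s6, s7, s8}): φ is false.
  s3 (successors {s0, s2, s3, s6}): φ is false.
  s4 (successors {s0, s1, s2, s4, s5, s6, s7, s8}): φ is false.
  s5 (successors {s0, s1, s2, s3, s5, s6}): φ is true.
  s6 (successors {s0, s6, s7, s8}): φ is false.
  s7 (successors {s0, s1, s2, s3, s7}): φ is false.
  s8 (successors {s1, s2, s4, s5, s6, s7, s8}): φ is false.
For instance, at s5:
  At s5: not Box r and r is false, so not (not Box r and r) is true.
    At s5: not Box r is true, r is false, so not Box r and r is false.
      At s5: Box r is false, so not Box r is true.
Satisfying worlds: {s0, s5}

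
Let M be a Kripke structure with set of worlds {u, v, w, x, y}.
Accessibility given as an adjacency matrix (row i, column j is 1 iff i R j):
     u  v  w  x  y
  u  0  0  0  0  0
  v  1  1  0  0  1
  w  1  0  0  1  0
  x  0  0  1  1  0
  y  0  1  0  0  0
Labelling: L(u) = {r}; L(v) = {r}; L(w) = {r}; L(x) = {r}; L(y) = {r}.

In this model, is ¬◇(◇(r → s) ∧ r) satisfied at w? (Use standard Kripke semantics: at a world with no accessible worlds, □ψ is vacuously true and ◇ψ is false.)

Yes

At w: ◇(◇(r → s) ∧ r) is false, so ¬◇(◇(r → s) ∧ r) is true.
  At w: ◇(◇(r → s) ∧ r) requires ◇(r → s) ∧ r at some successor in {u, x}.
    At u: ◇(r → s) ∧ r is false.
    At x: ◇(r → s) ∧ r is false.
  So ◇(◇(r → s) ∧ r) is false at w.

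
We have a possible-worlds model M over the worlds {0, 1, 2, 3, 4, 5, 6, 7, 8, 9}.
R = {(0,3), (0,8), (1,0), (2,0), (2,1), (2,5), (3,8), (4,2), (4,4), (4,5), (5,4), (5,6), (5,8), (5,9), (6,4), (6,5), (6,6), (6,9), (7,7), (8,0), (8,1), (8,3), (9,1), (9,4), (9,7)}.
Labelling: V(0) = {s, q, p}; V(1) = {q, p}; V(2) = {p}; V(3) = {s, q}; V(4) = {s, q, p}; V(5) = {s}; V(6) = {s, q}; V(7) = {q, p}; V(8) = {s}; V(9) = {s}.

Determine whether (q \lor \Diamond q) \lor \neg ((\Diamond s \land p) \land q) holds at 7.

At 7: q \lor \Diamond q is true, \neg ((\Diamond s \land p) \land q) is true, so (q \lor \Diamond q) \lor \neg ((\Diamond s \land p) \land q) is true.
  At 7: q is true, \Diamond q is true, so q \lor \Diamond q is true.
    At 7: \Diamond q requires q at some successor in {7}.
      q holds at 7, so \Diamond q is true at 7.
  At 7: (\Diamond s \land p) \land q is false, so \neg ((\Diamond s \land p) \land q) is true.
    At 7: \Diamond s \land p is false, q is true, so (\Diamond s \land p) \land q is false.
      At 7: \Diamond s is false, p is true, so \Diamond s \land p is false.

Yes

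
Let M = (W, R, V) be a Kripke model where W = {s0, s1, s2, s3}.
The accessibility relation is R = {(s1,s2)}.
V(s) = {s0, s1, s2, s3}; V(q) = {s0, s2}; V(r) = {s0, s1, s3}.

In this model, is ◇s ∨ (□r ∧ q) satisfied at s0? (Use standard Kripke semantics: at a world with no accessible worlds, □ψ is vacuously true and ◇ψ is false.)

Recall that □ψ holds at a world iff ψ holds at every accessible world, and ◇ψ holds iff ψ holds at some accessible world.
At s0: ◇s is false, □r ∧ q is true, so ◇s ∨ (□r ∧ q) is true.
  At s0: no accessible worlds, so ◇s is false.
  At s0: □r is true, q is true, so □r ∧ q is true.
    At s0: no accessible worlds, so □r holds vacuously.

Yes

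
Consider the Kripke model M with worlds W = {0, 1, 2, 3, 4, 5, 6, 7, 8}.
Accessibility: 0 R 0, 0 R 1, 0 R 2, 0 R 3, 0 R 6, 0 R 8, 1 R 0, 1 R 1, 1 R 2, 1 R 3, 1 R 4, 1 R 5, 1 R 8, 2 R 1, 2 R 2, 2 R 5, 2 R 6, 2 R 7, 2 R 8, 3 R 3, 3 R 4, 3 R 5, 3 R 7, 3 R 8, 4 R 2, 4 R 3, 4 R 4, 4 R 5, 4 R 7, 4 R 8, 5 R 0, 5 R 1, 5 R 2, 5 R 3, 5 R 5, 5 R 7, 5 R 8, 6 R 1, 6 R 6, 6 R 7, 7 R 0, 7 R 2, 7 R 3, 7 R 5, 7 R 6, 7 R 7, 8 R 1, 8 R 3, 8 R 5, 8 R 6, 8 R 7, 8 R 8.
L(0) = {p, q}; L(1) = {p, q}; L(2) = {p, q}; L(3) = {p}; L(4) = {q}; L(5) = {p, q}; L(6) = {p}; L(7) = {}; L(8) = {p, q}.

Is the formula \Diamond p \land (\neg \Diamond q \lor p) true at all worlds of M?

Let φ = \Diamond p \land (\neg \Diamond q \lor p). Evaluate φ at each world:
  0 (successors {0, 1, 2, 3, 6, 8}): φ is true.
  1 (successors {0, 1, 2, 3, 4, 5, 8}): φ is true.
  2 (successors {1, 2, 5, 6, 7, 8}): φ is true.
  3 (successors {3, 4, 5, 7, 8}): φ is true.
  4 (successors {2, 3, 4, 5, 7, 8}): φ is false.
  5 (successors {0, 1, 2, 3, 5, 7, 8}): φ is true.
  6 (successors {1, 6, 7}): φ is true.
  7 (successors {0, 2, 3, 5, 6, 7}): φ is false.
  8 (successors {1, 3, 5, 6, 7, 8}): φ is true.
Detail at 4 (counterexample):
  At 4: \Diamond p is true, \neg \Diamond q \lor p is false, so \Diamond p \land (\neg \Diamond q \lor p) is false.
    At 4: \Diamond p requires p at some successor in {2, 3, 4, 5, 7, 8}.
      p holds at 2, so \Diamond p is true at 4.
    At 4: \neg \Diamond q is false, p is false, so \neg \Diamond q \lor p is false.
      At 4: \Diamond q is true, so \neg \Diamond q is false.

No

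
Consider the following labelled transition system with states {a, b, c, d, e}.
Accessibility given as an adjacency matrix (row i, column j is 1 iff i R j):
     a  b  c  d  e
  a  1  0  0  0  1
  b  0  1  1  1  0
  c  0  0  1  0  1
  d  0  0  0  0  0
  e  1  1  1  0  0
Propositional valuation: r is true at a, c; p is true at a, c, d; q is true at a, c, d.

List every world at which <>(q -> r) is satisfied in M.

Recall that <>ψ holds at a world iff ψ holds at some accessible world.
Let φ = <>(q -> r). Evaluate φ at each world:
  a (successors {a, e}): φ is true.
  b (successors {b, c, d}): φ is true.
  c (successors {c, e}): φ is true.
  d (successors ∅): φ is false.
  e (successors {a, b, c}): φ is true.
For instance, at e:
  At e: <>(q -> r) requires q -> r at some successor in {a, b, c}.
    q -> r holds at a, so <>(q -> r) is true at e.
Satisfying worlds: {a, b, c, e}

a, b, c, e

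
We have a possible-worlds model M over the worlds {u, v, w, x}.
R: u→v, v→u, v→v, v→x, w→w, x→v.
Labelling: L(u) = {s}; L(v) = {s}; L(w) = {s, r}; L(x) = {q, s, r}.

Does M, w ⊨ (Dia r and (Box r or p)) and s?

At w: Dia r and (Box r or p) is true, s is true, so (Dia r and (Box r or p)) and s is true.
  At w: Dia r is true, Box r or p is true, so Dia r and (Box r or p) is true.
    At w: Dia r requires r at some successor in {w}.
      r holds at w, so Dia r is true at w.
    At w: Box r is true, p is false, so Box r or p is true.
      At w: Box r requires r at every successor {w}.
        At w: r is true.
      So Box r is true at w.

Yes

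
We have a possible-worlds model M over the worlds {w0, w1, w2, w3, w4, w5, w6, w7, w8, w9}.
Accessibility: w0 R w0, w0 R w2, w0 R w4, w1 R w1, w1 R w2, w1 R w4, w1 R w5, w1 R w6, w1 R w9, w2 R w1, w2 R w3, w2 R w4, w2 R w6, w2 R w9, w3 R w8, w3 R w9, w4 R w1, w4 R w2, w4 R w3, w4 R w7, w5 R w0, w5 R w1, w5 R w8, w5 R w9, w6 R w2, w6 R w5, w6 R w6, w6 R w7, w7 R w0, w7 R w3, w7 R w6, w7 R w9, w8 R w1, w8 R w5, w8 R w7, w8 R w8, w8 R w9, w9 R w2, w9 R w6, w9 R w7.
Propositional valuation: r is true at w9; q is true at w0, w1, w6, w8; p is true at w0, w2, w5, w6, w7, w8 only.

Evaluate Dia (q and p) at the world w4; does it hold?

At w4: Dia (q and p) requires q and p at some successor in {w1, w2, w3, w7}.
  At w1: q and p is false.
  At w2: q and p is false.
  At w3: q and p is false.
  At w7: q and p is false.
So Dia (q and p) is false at w4.

No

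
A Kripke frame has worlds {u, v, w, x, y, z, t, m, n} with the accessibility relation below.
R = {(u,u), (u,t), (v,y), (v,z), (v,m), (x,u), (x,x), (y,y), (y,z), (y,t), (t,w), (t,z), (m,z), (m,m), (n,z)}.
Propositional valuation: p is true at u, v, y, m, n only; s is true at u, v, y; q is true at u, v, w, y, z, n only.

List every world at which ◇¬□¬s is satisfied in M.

u, v, x, y

Let φ = ◇¬□¬s. Evaluate φ at each world:
  u (successors {u, t}): φ is true.
  v (successors {y, z, m}): φ is true.
  w (successors ∅): φ is false.
  x (successors {u, x}): φ is true.
  y (successors {y, z, t}): φ is true.
  z (successors ∅): φ is false.
  t (successors {w, z}): φ is false.
  m (successors {z, m}): φ is false.
  n (successors {z}): φ is false.
For instance, at x:
  At x: ◇¬□¬s requires ¬□¬s at some successor in {u, x}.
    ¬□¬s holds at u, so ◇¬□¬s is true at x.
      At u: □¬s is false, so ¬□¬s is true.
Satisfying worlds: {u, v, x, y}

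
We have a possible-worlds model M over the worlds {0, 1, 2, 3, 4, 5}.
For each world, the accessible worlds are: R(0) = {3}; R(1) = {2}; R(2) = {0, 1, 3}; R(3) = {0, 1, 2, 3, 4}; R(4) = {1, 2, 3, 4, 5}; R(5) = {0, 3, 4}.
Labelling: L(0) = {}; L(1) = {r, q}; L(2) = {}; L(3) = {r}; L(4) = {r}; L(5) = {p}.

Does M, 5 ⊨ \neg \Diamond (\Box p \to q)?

At 5: \Diamond (\Box p \to q) is true, so \neg \Diamond (\Box p \to q) is false.
  At 5: \Diamond (\Box p \to q) requires \Box p \to q at some successor in {0, 3, 4}.
    \Box p \to q holds at 0, so \Diamond (\Box p \to q) is true at 5.
      At 0: \Box p is false, q is false, so \Box p \to q is true.

No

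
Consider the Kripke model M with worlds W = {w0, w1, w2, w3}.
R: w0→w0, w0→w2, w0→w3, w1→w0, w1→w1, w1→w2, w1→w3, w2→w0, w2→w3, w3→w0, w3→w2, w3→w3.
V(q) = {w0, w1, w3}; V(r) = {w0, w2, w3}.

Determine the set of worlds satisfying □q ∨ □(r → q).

w2

Recall that □ψ holds at a world iff ψ holds at every accessible world, and ◇ψ holds iff ψ holds at some accessible world.
Let φ = □q ∨ □(r → q). Evaluate φ at each world:
  w0 (successors {w0, w2, w3}): φ is false.
  w1 (successors {w0, w1, w2, w3}): φ is false.
  w2 (successors {w0, w3}): φ is true.
  w3 (successors {w0, w2, w3}): φ is false.
For instance, at w0:
  At w0: □q is false, □(r → q) is false, so □q ∨ □(r → q) is false.
    At w0: □q requires q at every successor {w0, w2, w3}.
      q fails at w2, so □q is false at w0.
    At w0: □(r → q) requires r → q at every successor {w0, w2, w3}.
      r → q fails at w2, so □(r → q) is false at w0.
Satisfying worlds: {w2}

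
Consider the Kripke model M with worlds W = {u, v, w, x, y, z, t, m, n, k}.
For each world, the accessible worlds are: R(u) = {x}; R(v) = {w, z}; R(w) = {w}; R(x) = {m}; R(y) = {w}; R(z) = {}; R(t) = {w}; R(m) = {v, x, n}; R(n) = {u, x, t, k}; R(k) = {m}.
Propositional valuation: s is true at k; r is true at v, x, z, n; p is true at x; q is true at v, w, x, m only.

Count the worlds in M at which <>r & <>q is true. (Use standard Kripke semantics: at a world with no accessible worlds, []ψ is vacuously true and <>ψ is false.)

4

Let φ = <>r & <>q. Evaluate φ at each world:
  u (successors {x}): φ is true.
  v (successors {w, z}): φ is true.
  w (successors {w}): φ is false.
  x (successors {m}): φ is false.
  y (successors {w}): φ is false.
  z (successors ∅): φ is false.
  t (successors {w}): φ is false.
  m (successors {v, x, n}): φ is true.
  n (successors {u, x, t, k}): φ is true.
  k (successors {m}): φ is false.
For instance, at k:
  At k: <>r is false, <>q is true, so <>r & <>q is false.
    At k: <>r requires r at some successor in {m}.
      At m: r is false.
    So <>r is false at k.
    At k: <>q requires q at some successor in {m}.
      q holds at m, so <>q is true at k.
Satisfying worlds: {u, v, m, n}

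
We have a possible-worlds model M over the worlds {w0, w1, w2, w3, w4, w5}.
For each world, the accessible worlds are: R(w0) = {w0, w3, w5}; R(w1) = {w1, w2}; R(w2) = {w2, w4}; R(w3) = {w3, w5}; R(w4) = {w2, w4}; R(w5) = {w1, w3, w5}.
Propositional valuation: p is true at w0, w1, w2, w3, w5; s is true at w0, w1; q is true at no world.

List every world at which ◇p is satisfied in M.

Let φ = ◇p. Evaluate φ at each world:
  w0 (successors {w0, w3, w5}): φ is true.
  w1 (successors {w1, w2}): φ is true.
  w2 (successors {w2, w4}): φ is true.
  w3 (successors {w3, w5}): φ is true.
  w4 (successors {w2, w4}): φ is true.
  w5 (successors {w1, w3, w5}): φ is true.
For instance, at w2:
  At w2: ◇p requires p at some successor in {w2, w4}.
    p holds at w2, so ◇p is true at w2.
Satisfying worlds: {w0, w1, w2, w3, w4, w5}

w0, w1, w2, w3, w4, w5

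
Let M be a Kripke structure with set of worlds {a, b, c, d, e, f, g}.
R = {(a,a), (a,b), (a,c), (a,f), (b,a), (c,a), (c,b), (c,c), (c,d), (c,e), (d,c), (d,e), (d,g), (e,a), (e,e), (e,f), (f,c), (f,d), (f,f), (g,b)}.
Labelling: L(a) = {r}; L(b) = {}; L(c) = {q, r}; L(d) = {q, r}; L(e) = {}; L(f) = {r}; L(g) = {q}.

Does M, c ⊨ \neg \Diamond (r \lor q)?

No

At c: \Diamond (r \lor q) is true, so \neg \Diamond (r \lor q) is false.
  At c: \Diamond (r \lor q) requires r \lor q at some successor in {a, b, c, d, e}.
    r \lor q holds at a, so \Diamond (r \lor q) is true at c.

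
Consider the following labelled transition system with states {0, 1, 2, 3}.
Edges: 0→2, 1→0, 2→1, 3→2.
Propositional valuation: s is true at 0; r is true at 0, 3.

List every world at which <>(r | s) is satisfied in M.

1

Recall that <>ψ holds at a world iff ψ holds at some accessible world.
Let φ = <>(r | s). Evaluate φ at each world:
  0 (successors {2}): φ is false.
  1 (successors {0}): φ is true.
  2 (successors {1}): φ is false.
  3 (successors {2}): φ is false.
For instance, at 2:
  At 2: <>(r | s) requires r | s at some successor in {1}.
    At 1: r | s is false.
  So <>(r | s) is false at 2.
Satisfying worlds: {1}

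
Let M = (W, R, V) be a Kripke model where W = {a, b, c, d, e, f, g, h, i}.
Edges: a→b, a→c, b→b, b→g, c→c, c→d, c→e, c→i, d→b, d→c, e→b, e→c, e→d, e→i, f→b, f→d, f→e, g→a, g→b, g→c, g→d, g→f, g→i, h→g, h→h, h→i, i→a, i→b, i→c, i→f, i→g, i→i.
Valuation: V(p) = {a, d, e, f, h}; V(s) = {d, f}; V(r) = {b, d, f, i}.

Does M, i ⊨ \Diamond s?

At i: \Diamond s requires s at some successor in {a, b, c, f, g, i}.
  s holds at f, so \Diamond s is true at i.

Yes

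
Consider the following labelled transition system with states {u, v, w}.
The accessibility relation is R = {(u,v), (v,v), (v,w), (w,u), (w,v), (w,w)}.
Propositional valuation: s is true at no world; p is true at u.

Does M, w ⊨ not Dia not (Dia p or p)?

No

At w: Dia not (Dia p or p) is true, so not Dia not (Dia p or p) is false.
  At w: Dia not (Dia p or p) requires not (Dia p or p) at some successor in {u, v, w}.
    not (Dia p or p) holds at v, so Dia not (Dia p or p) is true at w.
      At v: Dia p or p is false, so not (Dia p or p) is true.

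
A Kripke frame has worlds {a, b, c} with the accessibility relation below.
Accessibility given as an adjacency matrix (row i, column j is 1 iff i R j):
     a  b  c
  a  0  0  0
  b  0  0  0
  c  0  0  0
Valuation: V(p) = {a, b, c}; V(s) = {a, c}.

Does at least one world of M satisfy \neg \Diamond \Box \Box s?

Yes

Recall that \Box ψ holds at a world iff ψ holds at every accessible world, and \Diamond ψ holds iff ψ holds at some accessible world.
Let φ = \neg \Diamond \Box \Box s. Evaluate φ at each world:
  a (successors ∅): φ is true.
  b (successors ∅): φ is true.
  c (successors ∅): φ is true.
Detail at a (witness):
  At a: \Diamond \Box \Box s is false, so \neg \Diamond \Box \Box s is true.
    At a: no accessible worlds, so \Diamond \Box \Box s is false.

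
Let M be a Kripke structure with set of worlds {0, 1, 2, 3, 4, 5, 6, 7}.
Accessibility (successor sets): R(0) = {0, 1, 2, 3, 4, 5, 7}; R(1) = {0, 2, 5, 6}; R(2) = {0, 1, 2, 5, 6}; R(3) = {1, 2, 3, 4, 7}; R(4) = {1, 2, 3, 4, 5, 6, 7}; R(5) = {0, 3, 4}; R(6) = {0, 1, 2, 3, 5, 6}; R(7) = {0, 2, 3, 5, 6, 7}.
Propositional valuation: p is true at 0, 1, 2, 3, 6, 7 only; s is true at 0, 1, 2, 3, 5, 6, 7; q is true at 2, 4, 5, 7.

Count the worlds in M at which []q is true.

0

Let φ = []q. Evaluate φ at each world:
  0 (successors {0, 1, 2, 3, 4, 5, 7}): φ is false.
  1 (successors {0, 2, 5, 6}): φ is false.
  2 (successors {0, 1, 2, 5, 6}): φ is false.
  3 (successors {1, 2, 3, 4, 7}): φ is false.
  4 (successors {1, 2, 3, 4, 5, 6, 7}): φ is false.
  5 (successors {0, 3, 4}): φ is false.
  6 (successors {0, 1, 2, 3, 5, 6}): φ is false.
  7 (successors {0, 2, 3, 5, 6, 7}): φ is false.
For instance, at 7:
  At 7: []q requires q at every successor {0, 2, 3, 5, 6, 7}.
    q fails at 0, so []q is false at 7.
Satisfying worlds: none.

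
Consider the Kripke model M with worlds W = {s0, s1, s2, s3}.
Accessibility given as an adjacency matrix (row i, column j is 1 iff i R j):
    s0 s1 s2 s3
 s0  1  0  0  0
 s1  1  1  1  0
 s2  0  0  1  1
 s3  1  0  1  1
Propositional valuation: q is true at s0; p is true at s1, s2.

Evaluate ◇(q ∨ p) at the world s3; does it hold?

At s3: ◇(q ∨ p) requires q ∨ p at some successor in {s0, s2, s3}.
  q ∨ p holds at s0, so ◇(q ∨ p) is true at s3.

Yes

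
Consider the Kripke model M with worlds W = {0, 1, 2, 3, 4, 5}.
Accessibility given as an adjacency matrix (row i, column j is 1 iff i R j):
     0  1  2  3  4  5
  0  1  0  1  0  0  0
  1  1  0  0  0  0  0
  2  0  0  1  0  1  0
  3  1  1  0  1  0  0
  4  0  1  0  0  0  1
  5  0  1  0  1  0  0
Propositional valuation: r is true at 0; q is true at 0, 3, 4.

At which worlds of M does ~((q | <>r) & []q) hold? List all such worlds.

0, 2, 3, 4, 5

Let φ = ~((q | <>r) & []q). Evaluate φ at each world:
  0 (successors {0, 2}): φ is true.
  1 (successors {0}): φ is false.
  2 (successors {2, 4}): φ is true.
  3 (successors {0, 1, 3}): φ is true.
  4 (successors {1, 5}): φ is true.
  5 (successors {1, 3}): φ is true.
For instance, at 1:
  At 1: (q | <>r) & []q is true, so ~((q | <>r) & []q) is false.
    At 1: q | <>r is true, []q is true, so (q | <>r) & []q is true.
      At 1: q is false, <>r is true, so q | <>r is true.
      At 1: []q requires q at every successor {0}.
        At 0: q is true.
      So []q is true at 1.
Satisfying worlds: {0, 2, 3, 4, 5}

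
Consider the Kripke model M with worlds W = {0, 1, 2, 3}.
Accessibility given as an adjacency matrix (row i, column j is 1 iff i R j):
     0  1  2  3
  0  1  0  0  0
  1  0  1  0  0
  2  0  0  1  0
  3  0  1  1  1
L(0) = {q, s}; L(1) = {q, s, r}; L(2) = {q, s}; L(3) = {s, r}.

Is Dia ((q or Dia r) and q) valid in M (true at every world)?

Let φ = Dia ((q or Dia r) and q). Evaluate φ at each world:
  0 (successors {0}): φ is true.
  1 (successors {1}): φ is true.
  2 (successors {2}): φ is true.
  3 (successors {1, 2, 3}): φ is true.
For instance, at 0:
  At 0: Dia ((q or Dia r) and q) requires (q or Dia r) and q at some successor in {0}.
    (q or Dia r) and q holds at 0, so Dia ((q or Dia r) and q) is true at 0.
      At 0: q or Dia r is true, q is true, so (q or Dia r) and q is true.

Yes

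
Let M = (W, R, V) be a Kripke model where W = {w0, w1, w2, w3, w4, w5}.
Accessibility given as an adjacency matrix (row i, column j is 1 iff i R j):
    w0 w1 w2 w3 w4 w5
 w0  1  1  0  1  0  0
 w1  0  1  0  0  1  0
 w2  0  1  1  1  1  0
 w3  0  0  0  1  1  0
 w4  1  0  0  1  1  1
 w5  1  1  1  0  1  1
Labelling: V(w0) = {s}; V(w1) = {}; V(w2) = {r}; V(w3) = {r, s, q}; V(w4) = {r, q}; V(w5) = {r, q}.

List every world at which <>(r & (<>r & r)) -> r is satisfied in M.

w2, w3, w4, w5

Let φ = <>(r & (<>r & r)) -> r. Evaluate φ at each world:
  w0 (successors {w0, w1, w3}): φ is false.
  w1 (successors {w1, w4}): φ is false.
  w2 (successors {w1, w2, w3, w4}): φ is true.
  w3 (successors {w3, w4}): φ is true.
  w4 (successors {w0, w3, w4, w5}): φ is true.
  w5 (successors {w0, w1, w2, w4, w5}): φ is true.
For instance, at w5:
  At w5: <>(r & (<>r & r)) is true, r is true, so <>(r & (<>r & r)) -> r is true.
    At w5: <>(r & (<>r & r)) requires r & (<>r & r) at some successor in {w0, w1, w2, w4, w5}.
      r & (<>r & r) holds at w2, so <>(r & (<>r & r)) is true at w5.
Satisfying worlds: {w2, w3, w4, w5}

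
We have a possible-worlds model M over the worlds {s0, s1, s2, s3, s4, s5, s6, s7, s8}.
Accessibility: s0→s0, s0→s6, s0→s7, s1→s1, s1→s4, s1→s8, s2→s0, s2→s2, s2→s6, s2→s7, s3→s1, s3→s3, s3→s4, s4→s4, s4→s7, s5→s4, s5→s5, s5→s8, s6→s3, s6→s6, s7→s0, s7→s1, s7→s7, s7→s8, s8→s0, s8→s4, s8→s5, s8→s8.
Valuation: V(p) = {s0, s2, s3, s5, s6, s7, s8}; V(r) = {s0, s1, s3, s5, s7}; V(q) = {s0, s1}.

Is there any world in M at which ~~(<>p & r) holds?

Let φ = ~~(<>p & r). Evaluate φ at each world:
  s0 (successors {s0, s6, s7}): φ is true.
  s1 (successors {s1, s4, s8}): φ is true.
  s2 (successors {s0, s2, s6, s7}): φ is false.
  s3 (successors {s1, s3, s4}): φ is true.
  s4 (successors {s4, s7}): φ is false.
  s5 (successors {s4, s5, s8}): φ is true.
  s6 (successors {s3, s6}): φ is false.
  s7 (successors {s0, s1, s7, s8}): φ is true.
  s8 (successors {s0, s4, s5, s8}): φ is false.
Detail at s0 (witness):
  At s0: ~(<>p & r) is false, so ~~(<>p & r) is true.
    At s0: <>p & r is true, so ~(<>p & r) is false.
      At s0: <>p is true, r is true, so <>p & r is true.

Yes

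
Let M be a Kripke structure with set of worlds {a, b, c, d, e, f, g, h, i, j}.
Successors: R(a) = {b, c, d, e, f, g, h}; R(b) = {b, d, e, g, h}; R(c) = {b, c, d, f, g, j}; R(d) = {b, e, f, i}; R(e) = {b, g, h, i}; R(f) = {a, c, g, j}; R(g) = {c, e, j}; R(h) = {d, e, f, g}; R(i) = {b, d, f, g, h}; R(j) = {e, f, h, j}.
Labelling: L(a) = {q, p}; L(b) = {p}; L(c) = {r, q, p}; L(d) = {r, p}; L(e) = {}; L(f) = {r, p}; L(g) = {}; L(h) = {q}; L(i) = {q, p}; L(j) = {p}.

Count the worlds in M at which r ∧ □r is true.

Let φ = r ∧ □r. Evaluate φ at each world:
  a (successors {b, c, d, e, f, g, h}): φ is false.
  b (successors {b, d, e, g, h}): φ is false.
  c (successors {b, c, d, f, g, j}): φ is false.
  d (successors {b, e, f, i}): φ is false.
  e (successors {b, g, h, i}): φ is false.
  f (successors {a, c, g, j}): φ is false.
  g (successors {c, e, j}): φ is false.
  h (successors {d, e, f, g}): φ is false.
  i (successors {b, d, f, g, h}): φ is false.
  j (successors {e, f, h, j}): φ is false.
For instance, at a:
  At a: r is false, □r is false, so r ∧ □r is false.
    At a: □r requires r at every successor {b, c, d, e, f, g, h}.
      r fails at b, so □r is false at a.
Satisfying worlds: none.

0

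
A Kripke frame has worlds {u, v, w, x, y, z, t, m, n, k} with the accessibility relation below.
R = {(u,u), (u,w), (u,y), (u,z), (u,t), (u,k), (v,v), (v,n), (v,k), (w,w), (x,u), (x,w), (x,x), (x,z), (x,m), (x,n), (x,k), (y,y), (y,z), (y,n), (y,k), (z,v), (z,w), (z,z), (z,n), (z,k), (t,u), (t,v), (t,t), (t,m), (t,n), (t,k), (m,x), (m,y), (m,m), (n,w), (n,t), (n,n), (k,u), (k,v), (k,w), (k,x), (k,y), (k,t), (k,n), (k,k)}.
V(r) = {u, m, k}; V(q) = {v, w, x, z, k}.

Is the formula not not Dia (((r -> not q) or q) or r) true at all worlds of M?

Yes

Recall that Dia ψ holds at a world iff ψ holds at some accessible world.
Let φ = not not Dia (((r -> not q) or q) or r). Evaluate φ at each world:
  u (successors {u, w, y, z, t, k}): φ is true.
  v (successors {v, n, k}): φ is true.
  w (successors {w}): φ is true.
  x (successors {u, w, x, z, m, n, k}): φ is true.
  y (successors {y, z, n, k}): φ is true.
  z (successors {v, w, z, n, k}): φ is true.
  t (successors {u, v, t, m, n, k}): φ is true.
  m (successors {x, y, m}): φ is true.
  n (successors {w, t, n}): φ is true.
  k (successors {u, v, w, x, y, t, n, k}): φ is true.
For instance, at k:
  At k: not Dia (((r -> not q) or q) or r) is false, so not not Dia (((r -> not q) or q) or r) is true.
    At k: Dia (((r -> not q) or q) or r) is true, so not Dia (((r -> not q) or q) or r) is false.
      At k: Dia (((r -> not q) or q) or r) requires ((r -> not q) or q) or r at some successor in {u, v, w, x, y, t, n, k}.
        ((r -> not q) or q) or r holds at u, so Dia (((r -> not q) or q) or r) is true at k.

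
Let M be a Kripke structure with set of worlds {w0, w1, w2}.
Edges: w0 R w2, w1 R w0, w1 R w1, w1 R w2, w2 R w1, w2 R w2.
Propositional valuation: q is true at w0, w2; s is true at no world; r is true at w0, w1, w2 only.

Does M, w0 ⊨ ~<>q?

No

At w0: <>q is true, so ~<>q is false.
  At w0: <>q requires q at some successor in {w2}.
    q holds at w2, so <>q is true at w0.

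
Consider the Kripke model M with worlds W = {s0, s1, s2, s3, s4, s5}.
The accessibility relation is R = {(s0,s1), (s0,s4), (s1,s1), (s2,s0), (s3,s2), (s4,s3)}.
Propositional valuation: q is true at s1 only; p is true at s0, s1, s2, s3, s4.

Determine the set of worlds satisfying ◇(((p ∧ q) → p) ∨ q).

s0, s1, s2, s3, s4

Let φ = ◇(((p ∧ q) → p) ∨ q). Evaluate φ at each world:
  s0 (successors {s1, s4}): φ is true.
  s1 (successors {s1}): φ is true.
  s2 (successors {s0}): φ is true.
  s3 (successors {s2}): φ is true.
  s4 (successors {s3}): φ is true.
  s5 (successors ∅): φ is false.
For instance, at s2:
  At s2: ◇(((p ∧ q) → p) ∨ q) requires ((p ∧ q) → p) ∨ q at some successor in {s0}.
    ((p ∧ q) → p) ∨ q holds at s0, so ◇(((p ∧ q) → p) ∨ q) is true at s2.
Satisfying worlds: {s0, s1, s2, s3, s4}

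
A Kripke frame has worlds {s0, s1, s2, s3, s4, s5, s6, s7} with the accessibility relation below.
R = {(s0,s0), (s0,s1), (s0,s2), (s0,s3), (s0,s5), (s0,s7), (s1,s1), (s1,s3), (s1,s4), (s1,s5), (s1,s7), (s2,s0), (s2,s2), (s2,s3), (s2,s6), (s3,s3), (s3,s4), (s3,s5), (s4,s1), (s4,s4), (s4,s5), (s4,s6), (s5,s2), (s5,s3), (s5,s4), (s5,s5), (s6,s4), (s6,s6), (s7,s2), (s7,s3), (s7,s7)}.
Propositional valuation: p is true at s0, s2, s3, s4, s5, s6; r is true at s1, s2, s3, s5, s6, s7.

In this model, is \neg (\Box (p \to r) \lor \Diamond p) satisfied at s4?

No

At s4: \Box (p \to r) \lor \Diamond p is true, so \neg (\Box (p \to r) \lor \Diamond p) is false.
  At s4: \Box (p \to r) is false, \Diamond p is true, so \Box (p \to r) \lor \Diamond p is true.
    At s4: \Box (p \to r) requires p \to r at every successor {s1, s4, s5, s6}.
      p \to r fails at s4, so \Box (p \to r) is false at s4.
    At s4: \Diamond p requires p at some successor in {s1, s4, s5, s6}.
      p holds at s4, so \Diamond p is true at s4.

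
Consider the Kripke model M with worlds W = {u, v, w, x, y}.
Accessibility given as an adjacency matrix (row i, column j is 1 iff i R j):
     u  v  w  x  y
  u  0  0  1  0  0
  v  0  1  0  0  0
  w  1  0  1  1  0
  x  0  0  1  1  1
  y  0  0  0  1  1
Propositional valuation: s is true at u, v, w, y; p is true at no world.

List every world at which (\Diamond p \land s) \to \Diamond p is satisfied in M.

Let φ = (\Diamond p \land s) \to \Diamond p. Evaluate φ at each world:
  u (successors {w}): φ is true.
  v (successors {v}): φ is true.
  w (successors {u, w, x}): φ is true.
  x (successors {w, x, y}): φ is true.
  y (successors {x, y}): φ is true.
For instance, at x:
  At x: \Diamond p \land s is false, \Diamond p is false, so (\Diamond p \land s) \to \Diamond p is true.
    At x: \Diamond p is false, s is false, so \Diamond p \land s is false.
      At x: \Diamond p requires p at some successor in {w, x, y}.
        At w: p is false.
        At x: p is false.
        At y: p is false.
      So \Diamond p is false at x.
    At x: \Diamond p requires p at some successor in {w, x, y}.
      At w: p is false.
      At x: p is false.
      At y: p is false.
    So \Diamond p is false at x.
Satisfying worlds: {u, v, w, x, y}

u, v, w, x, y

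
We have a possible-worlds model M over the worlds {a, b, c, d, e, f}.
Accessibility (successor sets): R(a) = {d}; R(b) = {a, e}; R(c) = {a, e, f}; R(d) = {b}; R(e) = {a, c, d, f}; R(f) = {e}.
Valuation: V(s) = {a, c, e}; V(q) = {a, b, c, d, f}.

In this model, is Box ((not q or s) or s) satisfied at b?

Yes

Recall that Box ψ holds at a world iff ψ holds at every accessible world, and Dia ψ holds iff ψ holds at some accessible world.
At b: Box ((not q or s) or s) requires (not q or s) or s at every successor {a, e}.
  At a: (not q or s) or s is true.
  At e: (not q or s) or s is true.
So Box ((not q or s) or s) is true at b.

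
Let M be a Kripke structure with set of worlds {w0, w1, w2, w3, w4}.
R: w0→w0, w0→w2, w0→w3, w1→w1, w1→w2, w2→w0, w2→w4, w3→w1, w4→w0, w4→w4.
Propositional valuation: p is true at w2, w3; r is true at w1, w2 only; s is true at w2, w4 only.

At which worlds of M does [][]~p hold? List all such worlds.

Let φ = [][]~p. Evaluate φ at each world:
  w0 (successors {w0, w2, w3}): φ is false.
  w1 (successors {w1, w2}): φ is false.
  w2 (successors {w0, w4}): φ is false.
  w3 (successors {w1}): φ is false.
  w4 (successors {w0, w4}): φ is false.
For instance, at w4:
  At w4: [][]~p requires []~p at every successor {w0, w4}.
    []~p fails at w0, so [][]~p is false at w4.
      At w0: []~p requires ~p at every successor {w0, w2, w3}.
        ~p fails at w2, so []~p is false at w0.
Satisfying worlds: none.

none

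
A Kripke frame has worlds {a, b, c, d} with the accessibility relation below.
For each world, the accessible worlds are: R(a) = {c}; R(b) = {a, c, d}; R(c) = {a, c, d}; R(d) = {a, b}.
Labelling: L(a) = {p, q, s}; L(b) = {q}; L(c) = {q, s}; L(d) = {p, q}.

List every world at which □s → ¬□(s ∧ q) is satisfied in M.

Let φ = □s → ¬□(s ∧ q). Evaluate φ at each world:
  a (successors {c}): φ is false.
  b (successors {a, c, d}): φ is true.
  c (successors {a, c, d}): φ is true.
  d (successors {a, b}): φ is true.
For instance, at b:
  At b: □s is false, ¬□(s ∧ q) is true, so □s → ¬□(s ∧ q) is true.
    At b: □s requires s at every successor {a, c, d}.
      s fails at d, so □s is false at b.
    At b: □(s ∧ q) is false, so ¬□(s ∧ q) is true.
      At b: □(s ∧ q) requires s ∧ q at every successor {a, c, d}.
        s ∧ q fails at d, so □(s ∧ q) is false at b.
Satisfying worlds: {b, c, d}

b, c, d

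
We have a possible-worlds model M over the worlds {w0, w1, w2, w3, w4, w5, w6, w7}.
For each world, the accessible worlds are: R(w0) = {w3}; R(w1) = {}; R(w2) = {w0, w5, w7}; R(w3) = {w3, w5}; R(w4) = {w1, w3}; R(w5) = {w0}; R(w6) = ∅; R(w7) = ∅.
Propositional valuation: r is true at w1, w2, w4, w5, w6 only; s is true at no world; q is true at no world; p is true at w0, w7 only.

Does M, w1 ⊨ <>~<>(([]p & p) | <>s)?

At w1: no accessible worlds, so <>~<>(([]p & p) | <>s) is false.

No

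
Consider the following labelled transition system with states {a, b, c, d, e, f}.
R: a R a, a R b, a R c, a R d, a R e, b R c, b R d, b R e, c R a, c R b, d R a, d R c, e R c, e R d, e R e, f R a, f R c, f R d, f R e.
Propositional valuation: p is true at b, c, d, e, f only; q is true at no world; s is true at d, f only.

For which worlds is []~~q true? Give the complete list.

Let φ = []~~q. Evaluate φ at each world:
  a (successors {a, b, c, d, e}): φ is false.
  b (successors {c, d, e}): φ is false.
  c (successors {a, b}): φ is false.
  d (successors {a, c}): φ is false.
  e (successors {c, d, e}): φ is false.
  f (successors {a, c, d, e}): φ is false.
For instance, at b:
  At b: []~~q requires ~~q at every successor {c, d, e}.
    ~~q fails at c, so []~~q is false at b.
Satisfying worlds: none.

none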